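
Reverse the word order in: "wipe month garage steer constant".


Original: "wipe month garage steer constant"
Words (1..n): wipe | month | garage | steer | constant
Reversed (n..1): constant | steer | garage | month | wipe
Result = "constant steer garage month wipe"


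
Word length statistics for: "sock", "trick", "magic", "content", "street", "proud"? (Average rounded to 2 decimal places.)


Lengths: "sock"=4, "trick"=5, "magic"=5, "content"=7, "street"=6, "proud"=5
Sum = 32, Count = 6
Average = 32/6 = 5.33
= avg=5.33, min=4, max=7


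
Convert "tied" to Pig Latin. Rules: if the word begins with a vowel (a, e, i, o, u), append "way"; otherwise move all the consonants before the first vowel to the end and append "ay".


Word: "tied"
Starts with consonant(s) → move to end, add 'ay'
Consonant cluster: "t"
Pig Latin = "iedtay"


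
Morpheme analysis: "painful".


Word: "painful"
Morphemes: pain + -ful
Each morpheme carries meaning
= 2 morphemes


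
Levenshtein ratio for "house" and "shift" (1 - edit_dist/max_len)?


Word 1: "house" (length 5)
Word 2: "shift" (length 5)
One optimal edit sequence:
  1. substitute 'h' -> 's'  (+1)
  2. substitute 'o' -> 'h'  (+1)
  3. substitute 'u' -> 'i'  (+1)
  4. substitute 's' -> 'f'  (+1)
  5. substitute 'e' -> 't'  (+1)
Edit distance = 5
Max length = max(5, 5) = 5
Similarity = 1 - 5/5
= 0.0000


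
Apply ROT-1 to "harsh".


Word: "harsh"
Shift: 1
Each letter → (letter + shift) mod 26:
  'h' (7) + 1 = 8 → 'i'
  'a' (0) + 1 = 1 → 'b'
  'r' (17) + 1 = 18 → 's'
  's' (18) + 1 = 19 → 't'
  'h' (7) + 1 = 8 → 'i'
Result = "ibsti"


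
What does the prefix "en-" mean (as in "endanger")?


Prefix: en-
As in: endanger -> en- + danger
Meaning = cause to / put into


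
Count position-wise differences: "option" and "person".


Comparing character by character (same length = 6):
  Pos 0: 'o' vs 'p' !=
  Pos 1: 'p' vs 'e' !=
  Pos 2: 't' vs 'r' !=
  Pos 3: 'i' vs 's' !=
  Pos 4: 'o' vs 'o' =
  Pos 5: 'n' vs 'n' =
Hamming distance = 4


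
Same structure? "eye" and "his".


Pattern of "eye": [0, 1, 0]
Pattern of "his": [0, 1, 2]
Patterns do not match
Same pattern = No


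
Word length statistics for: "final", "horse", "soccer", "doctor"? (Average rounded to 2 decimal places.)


Lengths: "final"=5, "horse"=5, "soccer"=6, "doctor"=6
Sum = 22, Count = 4
Average = 22/4 = 5.50
= avg=5.50, min=5, max=6


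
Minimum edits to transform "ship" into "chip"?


Word 1: "ship" (length 4)
Word 2: "chip" (length 4)
One optimal edit sequence (insert/delete/substitute each cost 1):
  1. substitute 's' -> 'c'  (+1)
  2. keep 'h'
  3. keep 'i'
  4. keep 'p'
Total edit operations: 1
Edit distance = 1


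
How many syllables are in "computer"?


Word: "computer"
Syllable breakdown: com-pu-ter
Counting: 3 parts
= 3 syllables


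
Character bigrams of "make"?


Word: "make" (length 4)
Number of bigrams = 4 - 2 + 1 = 3
  Position 0: "ma"
  Position 1: "ak"
  Position 2: "ke"
Bigrams = "ma", "ak", "ke"


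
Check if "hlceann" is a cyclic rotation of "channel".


Word: "channel", Candidate: "hlceann"
Method: check if candidate is substring of word+word
"channelchannel" contains "hlceann"? No
Is rotation = No


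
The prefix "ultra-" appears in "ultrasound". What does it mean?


Prefix: ultra-
Example: ultrasound (ultra- + sound)
Meaning = beyond


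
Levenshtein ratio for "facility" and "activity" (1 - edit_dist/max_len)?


Word 1: "facility" (length 8)
Word 2: "activity" (length 8)
One optimal edit sequence:
  1. delete 'f'  (+1)
  2. keep 'a'
  3. keep 'c'
  4. insert 't'  (+1)
  5. keep 'i'
  6. substitute 'l' -> 'v'  (+1)
  7. keep 'i'
  8. keep 't'
  9. keep 'y'
Edit distance = 3
Max length = max(8, 8) = 8
Similarity = 1 - 3/8
= 0.6250


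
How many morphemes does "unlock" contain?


Word: "unlock"
Morphemes: un- / lock
Each morpheme carries meaning
= 2 morphemes


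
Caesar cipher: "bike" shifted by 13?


Word: "bike"
Shift: 13
Each letter → (letter + shift) mod 26:
  'b' (1) + 13 = 14 → 'o'
  'i' (8) + 13 = 21 → 'v'
  'k' (10) + 13 = 23 → 'x'
  'e' (4) + 13 = 17 → 'r'
Result = "ovxr"


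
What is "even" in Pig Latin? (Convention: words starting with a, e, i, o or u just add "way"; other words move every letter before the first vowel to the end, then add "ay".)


Word: "even"
Starts with vowel → add 'way'
Pig Latin = "evenway"


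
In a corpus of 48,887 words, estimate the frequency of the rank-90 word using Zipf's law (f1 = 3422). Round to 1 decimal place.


Zipf's law: f(r) = f(1) / r
f(1) = 3422
f(90) = 3422 / 90
= 38.0 occurrences


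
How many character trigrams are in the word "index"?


Word: "index" (length 5)
Number of 3-grams = length - 3 + 1 = 5 - 3 + 1
= 3


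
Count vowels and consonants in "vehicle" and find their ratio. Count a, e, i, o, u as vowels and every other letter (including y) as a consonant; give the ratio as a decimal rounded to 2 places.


Word: "vehicle"
Vowels (a,e,i,o,u): 3
Consonants: 4
Ratio = 3/4
= 0.75


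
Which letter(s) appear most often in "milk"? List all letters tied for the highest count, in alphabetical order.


Word: "milk"
Letter counts:
  'i': 1
  'k': 1
  'l': 1
  'm': 1
Maximum count = 1
Most frequent = 'i', 'k', 'l', 'm' (1 time each)


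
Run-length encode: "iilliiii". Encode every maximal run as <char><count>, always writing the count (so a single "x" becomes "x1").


String: "iilliiii"
Scanning for consecutive runs:
  'i' x 2
  'l' x 2
  'i' x 4
RLE = "i2l2i4"


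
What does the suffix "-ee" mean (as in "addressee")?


Suffix: -ee
As in: addressee -> address + -ee
Meaning = one who receives


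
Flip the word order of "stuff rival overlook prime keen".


Original: "stuff rival overlook prime keen"
Words (1..n): stuff | rival | overlook | prime | keen
Reversed (n..1): keen | prime | overlook | rival | stuff
Result = "keen prime overlook rival stuff"


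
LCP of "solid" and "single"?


Word 1: "solid"
Word 2: "single"
Comparing from start:
  Pos 0: 's' == 's'
  Pos 1: 'o' != 'i' (stop)
LCP = "s" (length 1)


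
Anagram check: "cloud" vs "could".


Word 1: "cloud" → sorted: cdlou
Word 2: "could" → sorted: cdlou
Same letters? cdlou == cdlou
Anagram = Yes


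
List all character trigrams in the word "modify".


Word: "modify" (length 6)
Number of trigrams = 6 - 3 + 1 = 4
  Position 0: "mod"
  Position 1: "odi"
  Position 2: "dif"
  Position 3: "ify"
Trigrams = "mod", "odi", "dif", "ify"


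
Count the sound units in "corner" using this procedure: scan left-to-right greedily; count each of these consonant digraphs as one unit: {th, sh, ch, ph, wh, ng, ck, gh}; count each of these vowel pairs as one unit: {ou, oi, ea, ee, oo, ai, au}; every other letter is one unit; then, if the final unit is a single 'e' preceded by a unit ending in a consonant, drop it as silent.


Word: "corner" (6 letters)
Left-to-right scan:
  [1] 'c' (letter)
  [2] 'o' (letter)
  [3] 'r' (letter)
  [4] 'n' (letter)
  [5] 'e' (letter)
  [6] 'r' (letter)
Units from scan: 6
Sound units = 6 units


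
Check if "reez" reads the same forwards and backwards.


Word: "reez"
Reversed: "zeer"
Forward == Backward? reez != zeer
Palindrome = No


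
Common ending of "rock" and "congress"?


Word 1: "rock"
Word 2: "congress"
Comparing from end:
  Pos -1: 'k' != 's' (stop)
LCS = "" (length 0)


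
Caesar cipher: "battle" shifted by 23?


Word: "battle"
Shift: 23
Each letter → (letter + shift) mod 26:
  'b' (1) + 23 = 24 → 'y'
  'a' (0) + 23 = 23 → 'x'
  't' (19) + 23 = 16 → 'q'
  't' (19) + 23 = 16 → 'q'
  'l' (11) + 23 = 8 → 'i'
  'e' (4) + 23 = 1 → 'b'
Result = "yxqqib"


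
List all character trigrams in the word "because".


Word: "because" (length 7)
Number of trigrams = 7 - 3 + 1 = 5
  Position 0: "bec"
  Position 1: "eca"
  Position 2: "cau"
  Position 3: "aus"
  Position 4: "use"
Trigrams = "bec", "eca", "cau", "aus", "use"


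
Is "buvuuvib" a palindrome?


Word: "buvuuvib"
Reversed: "bivuuvub"
Forward == Backward? buvuuvib != bivuuvub
Palindrome = No


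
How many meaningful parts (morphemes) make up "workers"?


Word: "workers"
Morphemes: work | -er | -s
Each morpheme carries meaning
= 3 morphemes


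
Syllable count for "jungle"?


Word: "jungle"
Syllable breakdown: jun | gle
Counting: 2 parts
= 2 syllables


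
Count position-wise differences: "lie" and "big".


Comparing character by character (same length = 3):
  Pos 0: 'l' vs 'b' !=
  Pos 1: 'i' vs 'i' =
  Pos 2: 'e' vs 'g' !=
Hamming distance = 2


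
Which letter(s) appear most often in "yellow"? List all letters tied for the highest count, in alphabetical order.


Word: "yellow"
Letter counts:
  'e': 1
  'l': 2
  'o': 1
  'w': 1
  'y': 1
Maximum count = 2
Most frequent = 'l' (2 times each)


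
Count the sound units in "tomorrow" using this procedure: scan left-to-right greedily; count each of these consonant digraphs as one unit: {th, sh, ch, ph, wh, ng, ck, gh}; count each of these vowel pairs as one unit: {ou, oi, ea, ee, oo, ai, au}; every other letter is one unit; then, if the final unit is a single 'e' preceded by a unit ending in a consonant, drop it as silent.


Word: "tomorrow" (8 letters)
Left-to-right scan:
  1. 't' (letter)
  2. 'o' (letter)
  3. 'm' (letter)
  4. 'o' (letter)
  5. 'r' (letter)
  6. 'r' (letter)
  7. 'o' (letter)
  8. 'w' (letter)
Units from scan: 8
Sound units = 8 units


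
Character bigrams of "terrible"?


Word: "terrible" (length 8)
Number of bigrams = 8 - 2 + 1 = 7
  Position 0: "te"
  Position 1: "er"
  Position 2: "rr"
  Position 3: "ri"
  Position 4: "ib"
  Position 5: "bl"
  Position 6: "le"
Bigrams = "te", "er", "rr", "ri", "ib", "bl", "le"


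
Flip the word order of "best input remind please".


Original: "best input remind please"
Words (1..n): best | input | remind | please
Reversed (n..1): please | remind | input | best
Result = "please remind input best"


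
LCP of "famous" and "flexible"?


Word 1: "famous"
Word 2: "flexible"
Comparing from start:
  Pos 0: 'f' == 'f'
  Pos 1: 'a' != 'l' (stop)
LCP = "f" (length 1)


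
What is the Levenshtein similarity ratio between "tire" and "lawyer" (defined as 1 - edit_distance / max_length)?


Word 1: "tire" (length 4)
Word 2: "lawyer" (length 6)
One optimal edit sequence:
  1. insert 'l'  (+1)
  2. substitute 't' -> 'a'  (+1)
  3. substitute 'i' -> 'w'  (+1)
  4. substitute 'r' -> 'y'  (+1)
  5. keep 'e'
  6. insert 'r'  (+1)
Edit distance = 5
Max length = max(4, 6) = 6
Similarity = 1 - 5/6
= 0.1667


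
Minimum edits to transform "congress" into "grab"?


Word 1: "congress" (length 8)
Word 2: "grab" (length 4)
One optimal edit sequence (insert/delete/substitute each cost 1):
  1. delete 'c'  (+1)
  2. delete 'o'  (+1)
  3. delete 'n'  (+1)
  4. keep 'g'
  5. keep 'r'
  6. delete 'e'  (+1)
  7. substitute 's' -> 'a'  (+1)
  8. substitute 's' -> 'b'  (+1)
Total edit operations: 6
Edit distance = 6


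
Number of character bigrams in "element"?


Word: "element" (length 7)
Number of 2-grams = length - 2 + 1 = 7 - 2 + 1
= 6


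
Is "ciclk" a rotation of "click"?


Word: "click", Candidate: "ciclk"
Method: check if candidate is substring of word+word
"clickclick" contains "ciclk"? No
Is rotation = No


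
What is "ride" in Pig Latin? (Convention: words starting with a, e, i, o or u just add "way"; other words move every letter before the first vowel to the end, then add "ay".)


Word: "ride"
Starts with consonant(s) → move to end, add 'ay'
Consonant cluster: "r"
Pig Latin = "ideray"


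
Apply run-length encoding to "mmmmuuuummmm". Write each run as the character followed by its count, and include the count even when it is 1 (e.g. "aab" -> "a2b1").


String: "mmmmuuuummmm"
Scanning for consecutive runs:
  'm' x 4
  'u' x 4
  'm' x 4
RLE = "m4u4m4"


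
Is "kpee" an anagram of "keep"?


Word 1: "keep" → sorted: eekp
Word 2: "kpee" → sorted: eekp
Same letters? eekp == eekp
Anagram = Yes


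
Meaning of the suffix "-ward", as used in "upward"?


Suffix: -ward
Example: upward (up + -ward)
Meaning = in the direction of


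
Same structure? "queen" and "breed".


Pattern of "queen": [0, 1, 2, 2, 3]
Pattern of "breed": [0, 1, 2, 2, 3]
Patterns match
Same pattern = Yes


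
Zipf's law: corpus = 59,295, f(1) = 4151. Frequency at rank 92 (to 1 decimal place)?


Zipf's law: f(r) = f(1) / r
f(1) = 4151
f(92) = 4151 / 92
= 45.1 occurrences


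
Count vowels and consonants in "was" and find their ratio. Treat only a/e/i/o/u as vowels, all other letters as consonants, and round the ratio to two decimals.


Word: "was"
Vowels (a,e,i,o,u): 1
Consonants: 2
Ratio = 1/2
= 0.50


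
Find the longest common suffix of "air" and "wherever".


Word 1: "air"
Word 2: "wherever"
Comparing from end:
  Pos -1: 'r' == 'r'
  Pos -2: 'i' != 'e' (stop)
LCS = "r" (length 1)


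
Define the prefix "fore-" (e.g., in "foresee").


Prefix: fore-
Example: foresee = fore- + see
Meaning = before


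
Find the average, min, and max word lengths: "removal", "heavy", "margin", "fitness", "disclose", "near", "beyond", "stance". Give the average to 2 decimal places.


Lengths: "removal"=7, "heavy"=5, "margin"=6, "fitness"=7, "disclose"=8, "near"=4, "beyond"=6, "stance"=6
Sum = 49, Count = 8
Average = 49/8 = 6.13
= avg=6.13, min=4, max=8


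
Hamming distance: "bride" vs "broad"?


Comparing character by character (same length = 5):
  Pos 0: 'b' vs 'b' =
  Pos 1: 'r' vs 'r' =
  Pos 2: 'i' vs 'o' !=
  Pos 3: 'd' vs 'a' !=
  Pos 4: 'e' vs 'd' !=
Hamming distance = 3


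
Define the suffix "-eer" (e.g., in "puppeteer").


Suffix: -eer
Example: puppeteer (puppet + -eer)
Meaning = one who is concerned with


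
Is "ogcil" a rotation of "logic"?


Word: "logic", Candidate: "ogcil"
Method: check if candidate is substring of word+word
"logiclogic" contains "ogcil"? No
Is rotation = No


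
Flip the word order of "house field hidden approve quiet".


Original: "house field hidden approve quiet"
Words (1..n): house | field | hidden | approve | quiet
Reversed (n..1): quiet | approve | hidden | field | house
Result = "quiet approve hidden field house"


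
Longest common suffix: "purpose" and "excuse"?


Word 1: "purpose"
Word 2: "excuse"
Comparing from end:
  Pos -1: 'e' == 'e'
  Pos -2: 's' == 's'
  Pos -3: 'o' != 'u' (stop)
LCS = "se" (length 2)


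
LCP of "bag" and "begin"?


Word 1: "bag"
Word 2: "begin"
Comparing from start:
  Pos 0: 'b' == 'b'
  Pos 1: 'a' != 'e' (stop)
LCP = "b" (length 1)


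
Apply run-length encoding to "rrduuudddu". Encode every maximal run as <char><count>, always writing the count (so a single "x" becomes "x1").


String: "rrduuudddu"
Scanning for consecutive runs:
  'r' x 2
  'd' x 1
  'u' x 3
  'd' x 3
  'u' x 1
RLE = "r2d1u3d3u1"


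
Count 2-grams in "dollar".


Word: "dollar" (length 6)
Number of 2-grams = length - 2 + 1 = 6 - 2 + 1
= 5


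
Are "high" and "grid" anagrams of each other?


Word 1: "high" → sorted: ghhi
Word 2: "grid" → sorted: dgir
Same letters? ghhi != dgir
Anagram = No


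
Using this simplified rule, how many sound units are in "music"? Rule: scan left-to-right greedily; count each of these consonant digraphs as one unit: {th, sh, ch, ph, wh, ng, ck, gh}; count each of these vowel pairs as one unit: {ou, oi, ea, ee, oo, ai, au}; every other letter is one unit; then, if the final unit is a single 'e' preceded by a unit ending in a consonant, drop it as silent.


Word: "music" (5 letters)
Left-to-right scan:
  1. 'm' (letter)
  2. 'u' (letter)
  3. 's' (letter)
  4. 'i' (letter)
  5. 'c' (letter)
Units from scan: 5
Sound units = 5 units


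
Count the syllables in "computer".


Word: "computer"
Syllable breakdown: com · pu · ter
Counting: 3 parts
= 3 syllables


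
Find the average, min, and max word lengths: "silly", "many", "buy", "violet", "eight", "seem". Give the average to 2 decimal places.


Lengths: "silly"=5, "many"=4, "buy"=3, "violet"=6, "eight"=5, "seem"=4
Sum = 27, Count = 6
Average = 27/6 = 4.50
= avg=4.50, min=3, max=6


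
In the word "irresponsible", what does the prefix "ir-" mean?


Prefix: ir-
Example: irresponsible = ir- + responsible
Meaning = not


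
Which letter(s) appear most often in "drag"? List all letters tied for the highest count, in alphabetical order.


Word: "drag"
Letter counts:
  'a': 1
  'd': 1
  'g': 1
  'r': 1
Maximum count = 1
Most frequent = 'a', 'd', 'g', 'r' (1 time each)


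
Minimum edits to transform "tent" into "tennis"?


Word 1: "tent" (length 4)
Word 2: "tennis" (length 6)
One optimal edit sequence (insert/delete/substitute each cost 1):
  1. keep 't'
  2. keep 'e'
  3. insert 'n'  (+1)
  4. keep 'n'
  5. insert 'i'  (+1)
  6. substitute 't' -> 's'  (+1)
Total edit operations: 3
Edit distance = 3


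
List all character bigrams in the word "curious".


Word: "curious" (length 7)
Number of bigrams = 7 - 2 + 1 = 6
  Position 0: "cu"
  Position 1: "ur"
  Position 2: "ri"
  Position 3: "io"
  Position 4: "ou"
  Position 5: "us"
Bigrams = "cu", "ur", "ri", "io", "ou", "us"


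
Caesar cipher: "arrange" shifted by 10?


Word: "arrange"
Shift: 10
Each letter → (letter + shift) mod 26:
  'a' (0) + 10 = 10 → 'k'
  'r' (17) + 10 = 1 → 'b'
  'r' (17) + 10 = 1 → 'b'
  'a' (0) + 10 = 10 → 'k'
  'n' (13) + 10 = 23 → 'x'
  'g' (6) + 10 = 16 → 'q'
  'e' (4) + 10 = 14 → 'o'
Result = "kbbkxqo"


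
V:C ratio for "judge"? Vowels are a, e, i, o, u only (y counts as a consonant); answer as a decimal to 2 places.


Word: "judge"
Vowels (a,e,i,o,u): 2
Consonants: 3
Ratio = 2/3
= 0.67


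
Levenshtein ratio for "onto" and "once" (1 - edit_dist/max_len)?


Word 1: "onto" (length 4)
Word 2: "once" (length 4)
One optimal edit sequence:
  1. keep 'o'
  2. keep 'n'
  3. substitute 't' -> 'c'  (+1)
  4. substitute 'o' -> 'e'  (+1)
Edit distance = 2
Max length = max(4, 4) = 4
Similarity = 1 - 2/4
= 0.5000


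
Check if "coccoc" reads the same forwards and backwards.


Word: "coccoc"
Reversed: "coccoc"
Forward == Backward? coccoc == coccoc
Palindrome = Yes


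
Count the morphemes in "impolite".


Word: "impolite"
Morphemes: im- + polite
Each morpheme carries meaning
= 2 morphemes


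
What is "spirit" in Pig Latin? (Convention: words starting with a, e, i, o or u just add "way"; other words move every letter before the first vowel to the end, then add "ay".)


Word: "spirit"
Starts with consonant(s) → move to end, add 'ay'
Consonant cluster: "sp"
Pig Latin = "iritspay"


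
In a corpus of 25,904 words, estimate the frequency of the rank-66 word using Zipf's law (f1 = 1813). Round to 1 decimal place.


Zipf's law: f(r) = f(1) / r
f(1) = 1813
f(66) = 1813 / 66
= 27.5 occurrences


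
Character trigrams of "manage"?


Word: "manage" (length 6)
Number of trigrams = 6 - 3 + 1 = 4
  Position 0: "man"
  Position 1: "ana"
  Position 2: "nag"
  Position 3: "age"
Trigrams = "man", "ana", "nag", "age"


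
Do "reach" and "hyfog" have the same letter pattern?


Pattern of "reach": [0, 1, 2, 3, 4]
Pattern of "hyfog": [0, 1, 2, 3, 4]
Patterns match
Same pattern = Yes


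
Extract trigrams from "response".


Word: "response" (length 8)
Number of trigrams = 8 - 3 + 1 = 6
  Position 0: "res"
  Position 1: "esp"
  Position 2: "spo"
  Position 3: "pon"
  Position 4: "ons"
  Position 5: "nse"
Trigrams = "res", "esp", "spo", "pon", "ons", "nse"


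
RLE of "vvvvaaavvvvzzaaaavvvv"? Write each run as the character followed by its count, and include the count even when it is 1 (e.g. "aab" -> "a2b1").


String: "vvvvaaavvvvzzaaaavvvv"
Scanning for consecutive runs:
  'v' x 4
  'a' x 3
  'v' x 4
  'z' x 2
  'a' x 4
  'v' x 4
RLE = "v4a3v4z2a4v4"


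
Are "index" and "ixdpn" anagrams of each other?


Word 1: "index" → sorted: deinx
Word 2: "ixdpn" → sorted: dinpx
Same letters? deinx != dinpx
Anagram = No


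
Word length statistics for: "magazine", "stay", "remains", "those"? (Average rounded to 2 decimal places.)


Lengths: "magazine"=8, "stay"=4, "remains"=7, "those"=5
Sum = 24, Count = 4
Average = 24/4 = 6.00
= avg=6.00, min=4, max=8


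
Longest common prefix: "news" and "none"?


Word 1: "news"
Word 2: "none"
Comparing from start:
  Pos 0: 'n' == 'n'
  Pos 1: 'e' != 'o' (stop)
LCP = "n" (length 1)


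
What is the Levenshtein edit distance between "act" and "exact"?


Word 1: "act" (length 3)
Word 2: "exact" (length 5)
One optimal edit sequence (insert/delete/substitute each cost 1):
  1. insert 'e'  (+1)
  2. insert 'x'  (+1)
  3. keep 'a'
  4. keep 'c'
  5. keep 't'
Total edit operations: 2
Edit distance = 2


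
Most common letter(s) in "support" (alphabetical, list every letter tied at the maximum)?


Word: "support"
Letter counts:
  'o': 1
  'p': 2
  'r': 1
  's': 1
  't': 1
  'u': 1
Maximum count = 2
Most frequent = 'p' (2 times each)


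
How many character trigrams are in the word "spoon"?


Word: "spoon" (length 5)
Number of 3-grams = length - 3 + 1 = 5 - 3 + 1
= 3


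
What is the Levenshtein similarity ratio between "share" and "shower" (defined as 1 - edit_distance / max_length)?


Word 1: "share" (length 5)
Word 2: "shower" (length 6)
One optimal edit sequence:
  1. keep 's'
  2. keep 'h'
  3. substitute 'a' -> 'o'  (+1)
  4. substitute 'r' -> 'w'  (+1)
  5. keep 'e'
  6. insert 'r'  (+1)
Edit distance = 3
Max length = max(5, 6) = 6
Similarity = 1 - 3/6
= 0.5000


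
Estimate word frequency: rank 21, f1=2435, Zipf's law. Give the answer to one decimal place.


Zipf's law: f(r) = f(1) / r
f(1) = 2435
f(21) = 2435 / 21
= 116.0 occurrences


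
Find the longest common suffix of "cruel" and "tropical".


Word 1: "cruel"
Word 2: "tropical"
Comparing from end:
  Pos -1: 'l' == 'l'
  Pos -2: 'e' != 'a' (stop)
LCS = "l" (length 1)


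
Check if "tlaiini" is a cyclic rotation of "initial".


Word: "initial", Candidate: "tlaiini"
Method: check if candidate is substring of word+word
"initialinitial" contains "tlaiini"? No
Is rotation = No


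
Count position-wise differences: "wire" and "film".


Comparing character by character (same length = 4):
  Pos 0: 'w' vs 'f' !=
  Pos 1: 'i' vs 'i' =
  Pos 2: 'r' vs 'l' !=
  Pos 3: 'e' vs 'm' !=
Hamming distance = 3


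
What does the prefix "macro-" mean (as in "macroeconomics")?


Prefix: macro-
As in: macroeconomics -> macro- + economics
Meaning = large


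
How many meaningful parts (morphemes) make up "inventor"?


Word: "inventor"
Morphemes: invent | -or
Each morpheme carries meaning
= 2 morphemes


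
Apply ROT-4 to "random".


Word: "random"
Shift: 4
Each letter → (letter + shift) mod 26:
  'r' (17) + 4 = 21 → 'v'
  'a' (0) + 4 = 4 → 'e'
  'n' (13) + 4 = 17 → 'r'
  'd' (3) + 4 = 7 → 'h'
  'o' (14) + 4 = 18 → 's'
  'm' (12) + 4 = 16 → 'q'
Result = "verhsq"


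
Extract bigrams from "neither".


Word: "neither" (length 7)
Number of bigrams = 7 - 2 + 1 = 6
  Position 0: "ne"
  Position 1: "ei"
  Position 2: "it"
  Position 3: "th"
  Position 4: "he"
  Position 5: "er"
Bigrams = "ne", "ei", "it", "th", "he", "er"


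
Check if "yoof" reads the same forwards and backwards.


Word: "yoof"
Reversed: "fooy"
Forward == Backward? yoof != fooy
Palindrome = No


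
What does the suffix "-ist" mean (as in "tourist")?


Suffix: -ist
Example: tourist (tour + -ist)
Meaning = one who practices


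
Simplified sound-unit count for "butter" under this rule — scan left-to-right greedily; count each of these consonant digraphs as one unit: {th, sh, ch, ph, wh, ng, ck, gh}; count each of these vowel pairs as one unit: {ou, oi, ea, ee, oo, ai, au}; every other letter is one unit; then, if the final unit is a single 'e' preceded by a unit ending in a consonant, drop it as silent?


Word: "butter" (6 letters)
Left-to-right scan:
  [1] 'b' (letter)
  [2] 'u' (letter)
  [3] 't' (letter)
  [4] 't' (letter)
  [5] 'e' (letter)
  [6] 'r' (letter)
Units from scan: 6
Sound units = 6 units


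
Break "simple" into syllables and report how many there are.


Word: "simple"
Syllable breakdown: sim | ple
Counting: 2 parts
= 2 syllables


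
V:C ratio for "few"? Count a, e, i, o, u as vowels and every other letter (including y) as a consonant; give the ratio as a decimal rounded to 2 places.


Word: "few"
Vowels (a,e,i,o,u): 1
Consonants: 2
Ratio = 1/2
= 0.50


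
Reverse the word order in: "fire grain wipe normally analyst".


Original: "fire grain wipe normally analyst"
Words (1..n): fire | grain | wipe | normally | analyst
Reversed (n..1): analyst | normally | wipe | grain | fire
Result = "analyst normally wipe grain fire"


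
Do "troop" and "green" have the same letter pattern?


Pattern of "troop": [0, 1, 2, 2, 3]
Pattern of "green": [0, 1, 2, 2, 3]
Patterns match
Same pattern = Yes


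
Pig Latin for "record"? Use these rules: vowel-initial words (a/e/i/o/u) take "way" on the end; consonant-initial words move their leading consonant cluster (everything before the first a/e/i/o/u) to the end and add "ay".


Word: "record"
Starts with consonant(s) → move to end, add 'ay'
Consonant cluster: "r"
Pig Latin = "ecordray"


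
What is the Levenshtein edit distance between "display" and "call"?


Word 1: "display" (length 7)
Word 2: "call" (length 4)
One optimal edit sequence (insert/delete/substitute each cost 1):
  1. delete 'd'  (+1)
  2. delete 'i'  (+1)
  3. substitute 's' -> 'c'  (+1)
  4. substitute 'p' -> 'a'  (+1)
  5. keep 'l'
  6. delete 'a'  (+1)
  7. substitute 'y' -> 'l'  (+1)
Total edit operations: 6
Edit distance = 6


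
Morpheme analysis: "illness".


Word: "illness"
Morphemes: ill / -ness
Each morpheme carries meaning
= 2 morphemes


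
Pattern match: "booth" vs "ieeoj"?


Pattern of "booth": [0, 1, 1, 2, 3]
Pattern of "ieeoj": [0, 1, 1, 2, 3]
Patterns match
Same pattern = Yes


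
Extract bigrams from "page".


Word: "page" (length 4)
Number of bigrams = 4 - 2 + 1 = 3
  Position 0: "pa"
  Position 1: "ag"
  Position 2: "ge"
Bigrams = "pa", "ag", "ge"


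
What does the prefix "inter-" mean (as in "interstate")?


Prefix: inter-
Example: interstate (inter- + state)
Meaning = between


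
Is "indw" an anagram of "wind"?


Word 1: "wind" → sorted: dinw
Word 2: "indw" → sorted: dinw
Same letters? dinw == dinw
Anagram = Yes


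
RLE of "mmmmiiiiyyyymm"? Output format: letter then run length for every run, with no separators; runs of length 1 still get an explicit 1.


String: "mmmmiiiiyyyymm"
Scanning for consecutive runs:
  'm' x 4
  'i' x 4
  'y' x 4
  'm' x 2
RLE = "m4i4y4m2"


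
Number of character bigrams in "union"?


Word: "union" (length 5)
Number of 2-grams = length - 2 + 1 = 5 - 2 + 1
= 4


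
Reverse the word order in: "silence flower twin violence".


Original: "silence flower twin violence"
Words (1..n): silence | flower | twin | violence
Reversed (n..1): violence | twin | flower | silence
Result = "violence twin flower silence"


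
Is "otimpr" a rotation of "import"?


Word: "import", Candidate: "otimpr"
Method: check if candidate is substring of word+word
"importimport" contains "otimpr"? No
Is rotation = No


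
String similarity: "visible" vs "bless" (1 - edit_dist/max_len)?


Word 1: "visible" (length 7)
Word 2: "bless" (length 5)
One optimal edit sequence:
  1. delete 'v'  (+1)
  2. delete 'i'  (+1)
  3. delete 's'  (+1)
  4. delete 'i'  (+1)
  5. keep 'b'
  6. keep 'l'
  7. keep 'e'
  8. insert 's'  (+1)
  9. insert 's'  (+1)
Edit distance = 6
Max length = max(7, 5) = 7
Similarity = 1 - 6/7
= 0.1429


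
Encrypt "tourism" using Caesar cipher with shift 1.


Word: "tourism"
Shift: 1
Each letter → (letter + shift) mod 26:
  't' (19) + 1 = 20 → 'u'
  'o' (14) + 1 = 15 → 'p'
  'u' (20) + 1 = 21 → 'v'
  'r' (17) + 1 = 18 → 's'
  'i' (8) + 1 = 9 → 'j'
  's' (18) + 1 = 19 → 't'
  'm' (12) + 1 = 13 → 'n'
Result = "upvsjtn"


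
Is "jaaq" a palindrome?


Word: "jaaq"
Reversed: "qaaj"
Forward == Backward? jaaq != qaaj
Palindrome = No


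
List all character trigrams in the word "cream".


Word: "cream" (length 5)
Number of trigrams = 5 - 3 + 1 = 3
  Position 0: "cre"
  Position 1: "rea"
  Position 2: "eam"
Trigrams = "cre", "rea", "eam"


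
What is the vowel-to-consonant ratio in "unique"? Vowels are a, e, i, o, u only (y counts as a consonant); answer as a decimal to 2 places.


Word: "unique"
Vowels (a,e,i,o,u): 4
Consonants: 2
Ratio = 4/2
= 2.00


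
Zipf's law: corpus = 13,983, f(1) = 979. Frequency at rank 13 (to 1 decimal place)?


Zipf's law: f(r) = f(1) / r
f(1) = 979
f(13) = 979 / 13
= 75.3 occurrences


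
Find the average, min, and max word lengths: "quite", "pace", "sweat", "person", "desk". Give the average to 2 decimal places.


Lengths: "quite"=5, "pace"=4, "sweat"=5, "person"=6, "desk"=4
Sum = 24, Count = 5
Average = 24/5 = 4.80
= avg=4.80, min=4, max=6


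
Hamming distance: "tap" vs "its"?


Comparing character by character (same length = 3):
  Pos 0: 't' vs 'i' !=
  Pos 1: 'a' vs 't' !=
  Pos 2: 'p' vs 's' !=
Hamming distance = 3


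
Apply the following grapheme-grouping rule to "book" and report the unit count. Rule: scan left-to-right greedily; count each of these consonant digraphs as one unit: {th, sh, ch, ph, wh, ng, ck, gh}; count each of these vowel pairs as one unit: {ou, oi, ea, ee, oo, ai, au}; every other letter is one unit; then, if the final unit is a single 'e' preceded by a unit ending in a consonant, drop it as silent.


Word: "book" (4 letters)
Left-to-right scan:
  [1] 'b' (letter)
  [2] 'oo' (vowel-pair)
  [3] 'k' (letter)
Units from scan: 3
Sound units = 3 units


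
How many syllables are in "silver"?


Word: "silver"
Syllable breakdown: sil-ver
Counting: 2 parts
= 2 syllables


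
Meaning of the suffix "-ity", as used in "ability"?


Suffix: -ity
Example: ability (able + -ity, with a spelling change)
Meaning = quality of


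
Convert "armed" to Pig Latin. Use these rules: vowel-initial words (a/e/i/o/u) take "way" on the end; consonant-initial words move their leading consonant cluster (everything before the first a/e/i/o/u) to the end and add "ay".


Word: "armed"
Starts with vowel → add 'way'
Pig Latin = "armedway"


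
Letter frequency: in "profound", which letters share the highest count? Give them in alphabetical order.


Word: "profound"
Letter counts:
  'd': 1
  'f': 1
  'n': 1
  'o': 2
  'p': 1
  'r': 1
  'u': 1
Maximum count = 2
Most frequent = 'o' (2 times each)


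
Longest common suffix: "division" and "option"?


Word 1: "division"
Word 2: "option"
Comparing from end:
  Pos -1: 'n' == 'n'
  Pos -2: 'o' == 'o'
  Pos -3: 'i' == 'i'
  Pos -4: 's' != 't' (stop)
LCS = "ion" (length 3)


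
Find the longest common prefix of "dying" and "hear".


Word 1: "dying"
Word 2: "hear"
Comparing from start:
  Pos 0: 'd' != 'h' (stop)
LCP = "" (length 0)


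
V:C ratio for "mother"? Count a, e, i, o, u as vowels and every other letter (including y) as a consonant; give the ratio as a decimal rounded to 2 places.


Word: "mother"
Vowels (a,e,i,o,u): 2
Consonants: 4
Ratio = 2/4
= 0.50


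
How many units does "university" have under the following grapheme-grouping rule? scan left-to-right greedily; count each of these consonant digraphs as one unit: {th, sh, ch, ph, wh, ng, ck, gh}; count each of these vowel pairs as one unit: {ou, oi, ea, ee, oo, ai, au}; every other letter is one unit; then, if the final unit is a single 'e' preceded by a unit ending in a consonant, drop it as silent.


Word: "university" (10 letters)
Left-to-right scan:
  [1] 'u' (letter)
  [2] 'n' (letter)
  [3] 'i' (letter)
  [4] 'v' (letter)
  [5] 'e' (letter)
  [6] 'r' (letter)
  [7] 's' (letter)
  [8] 'i' (letter)
  [9] 't' (letter)
  [10] 'y' (letter)
Units from scan: 10
Sound units = 10 units


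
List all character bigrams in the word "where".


Word: "where" (length 5)
Number of bigrams = 5 - 2 + 1 = 4
  Position 0: "wh"
  Position 1: "he"
  Position 2: "er"
  Position 3: "re"
Bigrams = "wh", "he", "er", "re"


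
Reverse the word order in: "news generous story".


Original: "news generous story"
Words (1..n): news | generous | story
Reversed (n..1): story | generous | news
Result = "story generous news"


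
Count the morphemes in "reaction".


Word: "reaction"
Morphemes: re- / act / -ion
Each morpheme carries meaning
= 3 morphemes


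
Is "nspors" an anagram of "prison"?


Word 1: "prison" → sorted: inoprs
Word 2: "nspors" → sorted: noprss
Same letters? inoprs != noprss
Anagram = No


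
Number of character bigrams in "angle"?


Word: "angle" (length 5)
Number of 2-grams = length - 2 + 1 = 5 - 2 + 1
= 4


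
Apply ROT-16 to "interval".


Word: "interval"
Shift: 16
Each letter → (letter + shift) mod 26:
  'i' (8) + 16 = 24 → 'y'
  'n' (13) + 16 = 3 → 'd'
  't' (19) + 16 = 9 → 'j'
  'e' (4) + 16 = 20 → 'u'
  'r' (17) + 16 = 7 → 'h'
  'v' (21) + 16 = 11 → 'l'
  'a' (0) + 16 = 16 → 'q'
  'l' (11) + 16 = 1 → 'b'
Result = "ydjuhlqb"


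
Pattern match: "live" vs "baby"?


Pattern of "live": [0, 1, 2, 3]
Pattern of "baby": [0, 1, 0, 2]
Patterns do not match
Same pattern = No


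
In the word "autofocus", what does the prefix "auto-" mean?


Prefix: auto-
Example: autofocus = auto- + focus
Meaning = self


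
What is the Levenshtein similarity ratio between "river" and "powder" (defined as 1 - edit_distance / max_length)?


Word 1: "river" (length 5)
Word 2: "powder" (length 6)
One optimal edit sequence:
  1. insert 'p'  (+1)
  2. substitute 'r' -> 'o'  (+1)
  3. substitute 'i' -> 'w'  (+1)
  4. substitute 'v' -> 'd'  (+1)
  5. keep 'e'
  6. keep 'r'
Edit distance = 4
Max length = max(5, 6) = 6
Similarity = 1 - 4/6
= 0.3333


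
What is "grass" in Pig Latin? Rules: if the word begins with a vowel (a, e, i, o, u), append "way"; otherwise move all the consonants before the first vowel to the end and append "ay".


Word: "grass"
Starts with consonant(s) → move to end, add 'ay'
Consonant cluster: "gr"
Pig Latin = "assgray"


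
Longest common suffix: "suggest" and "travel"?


Word 1: "suggest"
Word 2: "travel"
Comparing from end:
  Pos -1: 't' != 'l' (stop)
LCS = "" (length 0)


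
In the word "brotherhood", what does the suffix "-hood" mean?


Suffix: -hood
As in: brotherhood -> brother + -hood
Meaning = state / condition


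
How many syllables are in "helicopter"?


Word: "helicopter"
Syllable breakdown: hel · i · cop · ter
Counting: 4 parts
= 4 syllables


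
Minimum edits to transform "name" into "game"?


Word 1: "name" (length 4)
Word 2: "game" (length 4)
One optimal edit sequence (insert/delete/substitute each cost 1):
  1. substitute 'n' -> 'g'  (+1)
  2. keep 'a'
  3. keep 'm'
  4. keep 'e'
Total edit operations: 1
Edit distance = 1


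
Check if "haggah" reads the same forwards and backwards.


Word: "haggah"
Reversed: "haggah"
Forward == Backward? haggah == haggah
Palindrome = Yes


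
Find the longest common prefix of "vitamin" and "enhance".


Word 1: "vitamin"
Word 2: "enhance"
Comparing from start:
  Pos 0: 'v' != 'e' (stop)
LCP = "" (length 0)


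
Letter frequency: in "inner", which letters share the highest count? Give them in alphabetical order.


Word: "inner"
Letter counts:
  'e': 1
  'i': 1
  'n': 2
  'r': 1
Maximum count = 2
Most frequent = 'n' (2 times each)


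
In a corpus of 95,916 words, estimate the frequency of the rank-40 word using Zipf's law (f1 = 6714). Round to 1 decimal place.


Zipf's law: f(r) = f(1) / r
f(1) = 6714
f(40) = 6714 / 40
= 167.9 occurrences


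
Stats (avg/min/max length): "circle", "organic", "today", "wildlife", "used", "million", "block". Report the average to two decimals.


Lengths: "circle"=6, "organic"=7, "today"=5, "wildlife"=8, "used"=4, "million"=7, "block"=5
Sum = 42, Count = 7
Average = 42/7 = 6.00
= avg=6.00, min=4, max=8


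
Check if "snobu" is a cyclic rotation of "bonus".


Word: "bonus", Candidate: "snobu"
Method: check if candidate is substring of word+word
"bonusbonus" contains "snobu"? No
Is rotation = No


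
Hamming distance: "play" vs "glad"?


Comparing character by character (same length = 4):
  Pos 0: 'p' vs 'g' !=
  Pos 1: 'l' vs 'l' =
  Pos 2: 'a' vs 'a' =
  Pos 3: 'y' vs 'd' !=
Hamming distance = 2


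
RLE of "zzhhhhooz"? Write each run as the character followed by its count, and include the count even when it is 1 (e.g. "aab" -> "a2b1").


String: "zzhhhhooz"
Scanning for consecutive runs:
  'z' x 2
  'h' x 4
  'o' x 2
  'z' x 1
RLE = "z2h4o2z1"


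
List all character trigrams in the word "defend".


Word: "defend" (length 6)
Number of trigrams = 6 - 3 + 1 = 4
  Position 0: "def"
  Position 1: "efe"
  Position 2: "fen"
  Position 3: "end"
Trigrams = "def", "efe", "fen", "end"


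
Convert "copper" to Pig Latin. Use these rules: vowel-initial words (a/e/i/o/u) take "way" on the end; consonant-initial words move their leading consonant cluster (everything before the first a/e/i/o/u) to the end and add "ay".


Word: "copper"
Starts with consonant(s) → move to end, add 'ay'
Consonant cluster: "c"
Pig Latin = "oppercay"


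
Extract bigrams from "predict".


Word: "predict" (length 7)
Number of bigrams = 7 - 2 + 1 = 6
  Position 0: "pr"
  Position 1: "re"
  Position 2: "ed"
  Position 3: "di"
  Position 4: "ic"
  Position 5: "ct"
Bigrams = "pr", "re", "ed", "di", "ic", "ct"


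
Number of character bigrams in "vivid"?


Word: "vivid" (length 5)
Number of 2-grams = length - 2 + 1 = 5 - 2 + 1
= 4


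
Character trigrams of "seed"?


Word: "seed" (length 4)
Number of trigrams = 4 - 3 + 1 = 2
  Position 0: "see"
  Position 1: "eed"
Trigrams = "see", "eed"


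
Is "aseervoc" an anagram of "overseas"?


Word 1: "overseas" → sorted: aeeorssv
Word 2: "aseervoc" → sorted: aceeorsv
Same letters? aeeorssv != aceeorsv
Anagram = No


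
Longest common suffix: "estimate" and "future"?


Word 1: "estimate"
Word 2: "future"
Comparing from end:
  Pos -1: 'e' == 'e'
  Pos -2: 't' != 'r' (stop)
LCS = "e" (length 1)


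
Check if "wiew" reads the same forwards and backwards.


Word: "wiew"
Reversed: "weiw"
Forward == Backward? wiew != weiw
Palindrome = No


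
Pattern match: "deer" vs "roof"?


Pattern of "deer": [0, 1, 1, 2]
Pattern of "roof": [0, 1, 1, 2]
Patterns match
Same pattern = Yes


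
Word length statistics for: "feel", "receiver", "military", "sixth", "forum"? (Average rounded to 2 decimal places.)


Lengths: "feel"=4, "receiver"=8, "military"=8, "sixth"=5, "forum"=5
Sum = 30, Count = 5
Average = 30/5 = 6.00
= avg=6.00, min=4, max=8


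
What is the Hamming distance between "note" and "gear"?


Comparing character by character (same length = 4):
  Pos 0: 'n' vs 'g' !=
  Pos 1: 'o' vs 'e' !=
  Pos 2: 't' vs 'a' !=
  Pos 3: 'e' vs 'r' !=
Hamming distance = 4


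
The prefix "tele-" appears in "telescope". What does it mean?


Prefix: tele-
Example: telescope = tele- + scope
Meaning = distant


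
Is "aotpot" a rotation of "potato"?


Word: "potato", Candidate: "aotpot"
Method: check if candidate is substring of word+word
"potatopotato" contains "aotpot"? No
Is rotation = No


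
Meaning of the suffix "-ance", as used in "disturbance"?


Suffix: -ance
As in: disturbance -> disturb + -ance
Meaning = state of


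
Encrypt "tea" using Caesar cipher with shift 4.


Word: "tea"
Shift: 4
Each letter → (letter + shift) mod 26:
  't' (19) + 4 = 23 → 'x'
  'e' (4) + 4 = 8 → 'i'
  'a' (0) + 4 = 4 → 'e'
Result = "xie"
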